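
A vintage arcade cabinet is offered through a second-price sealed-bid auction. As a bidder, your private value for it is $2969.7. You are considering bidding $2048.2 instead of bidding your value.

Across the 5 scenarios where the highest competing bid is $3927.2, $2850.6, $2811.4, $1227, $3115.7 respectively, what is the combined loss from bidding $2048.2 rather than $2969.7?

$277.4

The deviation costs you only when the competing bid falls strictly between $2048.2 and $2969.7; elsewhere both bids give the same outcome.
$3927.2: outcomes coincide → loss $0.
$2850.6: truthful payoff $119.1, deviation payoff $0 → loss $119.1.
$2811.4: truthful payoff $158.3, deviation payoff $0 → loss $158.3.
$1227: outcomes coincide → loss $0.
$3115.7: outcomes coincide → loss $0.
Total loss = $119.1 + $158.3 = $277.4.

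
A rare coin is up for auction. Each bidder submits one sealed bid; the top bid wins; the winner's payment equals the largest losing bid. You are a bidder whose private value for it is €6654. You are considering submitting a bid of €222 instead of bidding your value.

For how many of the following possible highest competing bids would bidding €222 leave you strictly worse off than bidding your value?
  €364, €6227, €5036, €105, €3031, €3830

The deviation hurts exactly when the highest competing bid lies strictly between €222 and €6654 — underbidding then forfeits a profitable win.
€364: inside the interval → strictly worse (loss €6290).
€6227: inside the interval → strictly worse (loss €427).
€5036: inside the interval → strictly worse (loss €1618).
€105: below both → same outcome either way.
€3031: inside the interval → strictly worse (loss €3623).
€3830: inside the interval → strictly worse (loss €2824).
Count: 5.

5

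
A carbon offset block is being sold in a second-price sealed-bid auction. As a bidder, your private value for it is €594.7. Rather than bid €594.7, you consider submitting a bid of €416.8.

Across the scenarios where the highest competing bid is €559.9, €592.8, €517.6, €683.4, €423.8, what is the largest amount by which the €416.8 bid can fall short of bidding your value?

€559.9: truthful gives €34.8, deviation gives €0 → loss €34.8.
€592.8: truthful gives €1.9, deviation gives €0 → loss €1.9.
€517.6: truthful gives €77.1, deviation gives €0 → loss €77.1.
€683.4: same outcome either way → loss €0.
€423.8: truthful gives €170.9, deviation gives €0 → loss €170.9.
Maximum loss: €170.9.

€170.9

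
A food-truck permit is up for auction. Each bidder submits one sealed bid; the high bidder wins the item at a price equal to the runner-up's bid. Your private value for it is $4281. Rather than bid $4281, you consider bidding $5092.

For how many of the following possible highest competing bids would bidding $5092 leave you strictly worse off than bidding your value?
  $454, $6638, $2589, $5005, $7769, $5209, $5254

The deviation hurts exactly when the highest competing bid lies strictly between $4281 and $5092 — overbidding then wins at a price above your value.
$454: below both → same outcome either way.
$6638: above both → same outcome either way.
$2589: below both → same outcome either way.
$5005: inside the interval → strictly worse (loss $724).
$7769: above both → same outcome either way.
$5209: above both → same outcome either way.
$5254: above both → same outcome either way.
Count: 1.

1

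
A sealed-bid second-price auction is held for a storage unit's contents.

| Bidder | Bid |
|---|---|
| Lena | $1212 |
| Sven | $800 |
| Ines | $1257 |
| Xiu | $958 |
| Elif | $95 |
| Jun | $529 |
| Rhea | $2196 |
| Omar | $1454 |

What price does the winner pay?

$1454

Highest bid: Rhea at $2196, so Rhea wins.
Second-highest bid: Omar at $1454 — that is the price the winner pays.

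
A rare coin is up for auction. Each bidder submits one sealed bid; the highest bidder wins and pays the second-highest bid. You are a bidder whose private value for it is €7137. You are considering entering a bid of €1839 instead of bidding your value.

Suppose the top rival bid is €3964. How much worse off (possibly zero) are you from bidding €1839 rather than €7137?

Bidding your value €7137: you win (since €7137 > €3964) and pay €3964. Payoff €3173.
Bidding €1839: you lose. Payoff €0.
The competing bid €3964 lies between your shaded bid and your value, so underbidding forfeits an item you could have won at a profitable price.
Loss from deviating = €3173 − (€0) = €3173.
In a second-price auction your bid sets only whether you win, not what you pay, so bidding your true value is weakly dominant.

€3173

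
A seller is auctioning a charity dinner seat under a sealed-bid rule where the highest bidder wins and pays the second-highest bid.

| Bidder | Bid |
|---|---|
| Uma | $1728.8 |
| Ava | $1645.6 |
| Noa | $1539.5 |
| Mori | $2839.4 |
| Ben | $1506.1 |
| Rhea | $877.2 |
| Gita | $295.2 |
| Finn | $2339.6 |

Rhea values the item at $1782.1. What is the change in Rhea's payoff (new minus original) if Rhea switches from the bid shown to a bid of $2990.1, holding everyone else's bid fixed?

The highest bid among the other bidders is $2839.4; Rhea's bid doesn't change that.
Original bid $877.2: Rhea is not highest (top rival bid is $2839.4); payoff $0.
Alternative bid $2990.1: Rhea is highest, pays the top rival bid $2839.4; payoff $1782.1 − $2839.4 = −$1057.3.
Change in payoff = −$1057.3 − ($0) = −$1057.3.

−$1057.3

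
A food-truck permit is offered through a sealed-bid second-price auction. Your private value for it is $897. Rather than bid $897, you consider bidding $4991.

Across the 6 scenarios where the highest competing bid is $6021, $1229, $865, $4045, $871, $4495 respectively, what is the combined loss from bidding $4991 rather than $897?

$7078

The deviation costs you only when the competing bid falls strictly between $897 and $4991; elsewhere both bids give the same outcome.
$6021: outcomes coincide → loss $0.
$1229: truthful payoff $0, deviation payoff −$332 → loss $332.
$865: outcomes coincide → loss $0.
$4045: truthful payoff $0, deviation payoff −$3148 → loss $3148.
$871: outcomes coincide → loss $0.
$4495: truthful payoff $0, deviation payoff −$3598 → loss $3598.
Total loss = $332 + $3148 + $3598 = $7078.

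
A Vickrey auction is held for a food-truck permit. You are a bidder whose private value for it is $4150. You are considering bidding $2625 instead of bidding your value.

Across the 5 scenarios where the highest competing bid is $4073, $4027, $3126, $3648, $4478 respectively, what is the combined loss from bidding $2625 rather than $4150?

$1726

The deviation costs you only when the competing bid falls strictly between $2625 and $4150; elsewhere both bids give the same outcome.
$4073: truthful payoff $77, deviation payoff $0 → loss $77.
$4027: truthful payoff $123, deviation payoff $0 → loss $123.
$3126: truthful payoff $1024, deviation payoff $0 → loss $1024.
$3648: truthful payoff $502, deviation payoff $0 → loss $502.
$4478: outcomes coincide → loss $0.
Total loss = $77 + $123 + $1024 + $502 = $1726.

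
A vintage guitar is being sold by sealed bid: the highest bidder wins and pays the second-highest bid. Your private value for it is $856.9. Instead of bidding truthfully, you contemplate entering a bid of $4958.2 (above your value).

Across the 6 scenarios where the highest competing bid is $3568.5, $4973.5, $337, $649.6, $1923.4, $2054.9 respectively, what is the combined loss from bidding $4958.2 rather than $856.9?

$4976.1

The deviation costs you only when the competing bid falls strictly between $856.9 and $4958.2; elsewhere both bids give the same outcome.
$3568.5: truthful payoff $0, deviation payoff −$2711.6 → loss $2711.6.
$4973.5: outcomes coincide → loss $0.
$337: outcomes coincide → loss $0.
$649.6: outcomes coincide → loss $0.
$1923.4: truthful payoff $0, deviation payoff −$1066.5 → loss $1066.5.
$2054.9: truthful payoff $0, deviation payoff −$1198 → loss $1198.
Total loss = $2711.6 + $1066.5 + $1198 = $4976.1.
Because the price is fixed by the runner-up's bid, deviating from your value can only change a good outcome into a bad one — never the reverse.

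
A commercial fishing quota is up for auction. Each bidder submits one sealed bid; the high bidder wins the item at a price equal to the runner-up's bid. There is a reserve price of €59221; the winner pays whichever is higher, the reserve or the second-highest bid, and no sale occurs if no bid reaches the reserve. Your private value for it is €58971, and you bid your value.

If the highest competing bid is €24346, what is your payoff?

Your bid €58971 is the highest bid but falls below the reserve €59221, so the item goes unsold. Payoff €0.

€0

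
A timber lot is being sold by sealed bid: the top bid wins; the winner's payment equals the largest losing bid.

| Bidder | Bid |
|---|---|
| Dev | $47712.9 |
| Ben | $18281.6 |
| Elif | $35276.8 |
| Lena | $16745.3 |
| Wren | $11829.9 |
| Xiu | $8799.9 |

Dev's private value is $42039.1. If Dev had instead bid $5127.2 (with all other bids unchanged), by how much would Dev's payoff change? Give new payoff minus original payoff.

The highest bid among the other bidders is $35276.8; Dev's bid doesn't change that.
Original bid $47712.9: Dev is highest, pays the top rival bid $35276.8; payoff $42039.1 − $35276.8 = $6762.3.
Alternative bid $5127.2: Dev is not highest (top rival bid is $35276.8); payoff $0.
Change in payoff = $0 − ($6762.3) = −$6762.3.

−$6762.3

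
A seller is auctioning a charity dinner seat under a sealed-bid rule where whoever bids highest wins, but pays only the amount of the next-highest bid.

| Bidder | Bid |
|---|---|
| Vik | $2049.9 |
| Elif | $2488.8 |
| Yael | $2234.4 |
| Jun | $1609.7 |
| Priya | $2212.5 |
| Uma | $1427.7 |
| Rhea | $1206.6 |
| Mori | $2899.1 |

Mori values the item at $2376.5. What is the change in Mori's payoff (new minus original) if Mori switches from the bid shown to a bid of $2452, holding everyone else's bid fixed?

The highest bid among the other bidders is $2488.8; Mori's bid doesn't change that.
Original bid $2899.1: Mori is highest, pays the top rival bid $2488.8; payoff $2376.5 − $2488.8 = −$112.3.
Alternative bid $2452: Mori is not highest (top rival bid is $2488.8); payoff $0.
Change in payoff = $0 − (−$112.3) = $112.3.

$112.3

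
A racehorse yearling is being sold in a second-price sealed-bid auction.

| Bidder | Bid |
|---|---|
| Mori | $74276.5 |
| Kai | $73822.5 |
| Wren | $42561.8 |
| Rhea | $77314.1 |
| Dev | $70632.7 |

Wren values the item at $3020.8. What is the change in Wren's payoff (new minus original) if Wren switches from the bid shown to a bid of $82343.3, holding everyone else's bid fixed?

The highest bid among the other bidders is $77314.1; Wren's bid doesn't change that.
Original bid $42561.8: Wren is not highest (top rival bid is $77314.1); payoff $0.
Alternative bid $82343.3: Wren is highest, pays the top rival bid $77314.1; payoff $3020.8 − $77314.1 = −$74293.3.
Change in payoff = −$74293.3 − ($0) = −$74293.3.

−$74293.3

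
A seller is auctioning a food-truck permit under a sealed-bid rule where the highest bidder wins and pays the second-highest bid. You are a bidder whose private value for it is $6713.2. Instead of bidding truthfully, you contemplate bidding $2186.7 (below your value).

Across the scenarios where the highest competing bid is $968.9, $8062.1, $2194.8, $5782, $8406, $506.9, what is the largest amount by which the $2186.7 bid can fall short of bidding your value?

$4518.4

$968.9: same outcome either way → loss $0.
$8062.1: same outcome either way → loss $0.
$2194.8: truthful gives $4518.4, deviation gives $0 → loss $4518.4.
$5782: truthful gives $931.2, deviation gives $0 → loss $931.2.
$8406: same outcome either way → loss $0.
$506.9: same outcome either way → loss $0.
Maximum loss: $4518.4.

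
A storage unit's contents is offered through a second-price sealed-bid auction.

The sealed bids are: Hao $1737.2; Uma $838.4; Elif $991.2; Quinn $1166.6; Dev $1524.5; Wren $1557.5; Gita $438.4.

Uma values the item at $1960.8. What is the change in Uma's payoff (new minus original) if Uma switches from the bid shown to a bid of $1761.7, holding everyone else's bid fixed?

The highest bid among the other bidders is $1737.2; Uma's bid doesn't change that.
Original bid $838.4: Uma is not highest (top rival bid is $1737.2); payoff $0.
Alternative bid $1761.7: Uma is highest, pays the top rival bid $1737.2; payoff $1960.8 − $1737.2 = $223.6.
Change in payoff = $223.6 − ($0) = $223.6.

$223.6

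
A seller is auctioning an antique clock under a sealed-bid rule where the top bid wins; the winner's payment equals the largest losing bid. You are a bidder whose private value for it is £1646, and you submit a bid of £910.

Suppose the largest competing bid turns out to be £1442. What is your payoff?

£0

Your bid £910 is below the highest competing bid £1442, so you lose.
A losing bidder pays nothing and receives nothing: payoff = £0.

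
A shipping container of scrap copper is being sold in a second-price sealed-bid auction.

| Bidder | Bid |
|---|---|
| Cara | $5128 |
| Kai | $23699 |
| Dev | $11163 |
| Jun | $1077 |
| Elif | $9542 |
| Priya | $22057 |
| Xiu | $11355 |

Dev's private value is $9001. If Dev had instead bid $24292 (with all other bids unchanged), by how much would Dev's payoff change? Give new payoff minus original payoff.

The highest bid among the other bidders is $23699; Dev's bid doesn't change that.
Original bid $11163: Dev is not highest (top rival bid is $23699); payoff $0.
Alternative bid $24292: Dev is highest, pays the top rival bid $23699; payoff $9001 − $23699 = −$14698.
Change in payoff = −$14698 − ($0) = −$14698.

−$14698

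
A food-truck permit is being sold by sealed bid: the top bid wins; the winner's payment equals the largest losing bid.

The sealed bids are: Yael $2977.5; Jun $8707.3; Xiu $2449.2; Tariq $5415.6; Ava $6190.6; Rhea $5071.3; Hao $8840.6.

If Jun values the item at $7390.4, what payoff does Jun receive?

Highest bid: Hao at $8840.6, so Hao wins.
Second-highest bid: Jun at $8707.3 — that is the price the winner pays.
Jun did not win, so Jun pays nothing and receives nothing: payoff $0.

$0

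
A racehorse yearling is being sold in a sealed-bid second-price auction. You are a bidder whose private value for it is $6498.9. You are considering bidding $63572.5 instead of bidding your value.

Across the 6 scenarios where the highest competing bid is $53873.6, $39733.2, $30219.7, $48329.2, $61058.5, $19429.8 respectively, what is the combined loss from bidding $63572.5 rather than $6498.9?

$213650.6

The deviation costs you only when the competing bid falls strictly between $6498.9 and $63572.5; elsewhere both bids give the same outcome.
$53873.6: truthful payoff $0, deviation payoff −$47374.7 → loss $47374.7.
$39733.2: truthful payoff $0, deviation payoff −$33234.3 → loss $33234.3.
$30219.7: truthful payoff $0, deviation payoff −$23720.8 → loss $23720.8.
$48329.2: truthful payoff $0, deviation payoff −$41830.3 → loss $41830.3.
$61058.5: truthful payoff $0, deviation payoff −$54559.6 → loss $54559.6.
$19429.8: truthful payoff $0, deviation payoff −$12930.9 → loss $12930.9.
Total loss = $47374.7 + $33234.3 + $23720.8 + $41830.3 + $54559.6 + $12930.9 = $213650.6.
Truthful bidding weakly dominates here: raising your bid can only win items priced above your value, and lowering it can only forfeit items priced below.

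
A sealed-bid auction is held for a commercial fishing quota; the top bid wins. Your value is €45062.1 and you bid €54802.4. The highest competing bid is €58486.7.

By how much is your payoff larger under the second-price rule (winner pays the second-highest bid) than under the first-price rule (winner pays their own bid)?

€0

Your bid €54802.4 is below €58486.7, so you lose under either rule.
Payoff is €0 in both cases; difference = €0.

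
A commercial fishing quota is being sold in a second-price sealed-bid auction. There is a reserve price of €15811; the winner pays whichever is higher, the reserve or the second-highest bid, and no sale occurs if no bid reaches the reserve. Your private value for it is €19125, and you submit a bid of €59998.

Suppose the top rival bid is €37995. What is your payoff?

−€18870

Your bid €59998 is the highest and exceeds the reserve.
Price = max(second-highest bid, reserve) = max(€37995, €15811) = €37995.
Payoff = €19125 − €37995 = −€18870.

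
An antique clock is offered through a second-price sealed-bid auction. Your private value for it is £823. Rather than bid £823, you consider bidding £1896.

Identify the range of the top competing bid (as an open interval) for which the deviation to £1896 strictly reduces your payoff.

(£823, £1896)

If the competing bid is below £823, both bids win at the same price — no difference.
If it is above £1896, both bids lose — no difference.
If it lies strictly between £823 and £1896, bidding your value loses (payoff 0) while bidding £1896 wins at a price above your value (payoff negative).
So the deviation strictly hurts on the open interval (£823, £1896).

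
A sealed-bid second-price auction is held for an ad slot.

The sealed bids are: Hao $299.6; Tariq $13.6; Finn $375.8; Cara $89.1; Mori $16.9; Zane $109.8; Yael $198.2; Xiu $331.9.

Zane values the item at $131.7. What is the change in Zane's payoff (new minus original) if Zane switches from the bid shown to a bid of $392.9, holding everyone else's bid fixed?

The highest bid among the other bidders is $375.8; Zane's bid doesn't change that.
Original bid $109.8: Zane is not highest (top rival bid is $375.8); payoff $0.
Alternative bid $392.9: Zane is highest, pays the top rival bid $375.8; payoff $131.7 − $375.8 = −$244.1.
Change in payoff = −$244.1 − ($0) = −$244.1.

−$244.1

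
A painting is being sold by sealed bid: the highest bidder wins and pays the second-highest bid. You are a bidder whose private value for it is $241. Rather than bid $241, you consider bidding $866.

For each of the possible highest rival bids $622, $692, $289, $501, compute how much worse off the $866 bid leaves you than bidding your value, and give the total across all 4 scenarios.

$1140

The deviation costs you only when the competing bid falls strictly between $241 and $866; elsewhere both bids give the same outcome.
$622: truthful payoff $0, deviation payoff −$381 → loss $381.
$692: truthful payoff $0, deviation payoff −$451 → loss $451.
$289: truthful payoff $0, deviation payoff −$48 → loss $48.
$501: truthful payoff $0, deviation payoff −$260 → loss $260.
Total loss = $381 + $451 + $48 + $260 = $1140.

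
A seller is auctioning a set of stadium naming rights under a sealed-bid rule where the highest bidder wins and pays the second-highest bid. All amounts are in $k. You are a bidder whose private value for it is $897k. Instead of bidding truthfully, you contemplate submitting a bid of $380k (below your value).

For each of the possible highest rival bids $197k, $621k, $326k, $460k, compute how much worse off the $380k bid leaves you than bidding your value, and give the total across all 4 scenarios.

The deviation costs you only when the competing bid falls strictly between $380k and $897k; elsewhere both bids give the same outcome.
$197k: outcomes coincide → loss $0k.
$621k: truthful payoff $276k, deviation payoff $0k → loss $276k.
$326k: outcomes coincide → loss $0k.
$460k: truthful payoff $437k, deviation payoff $0k → loss $437k.
Total loss = $276k + $437k = $713k.

$713k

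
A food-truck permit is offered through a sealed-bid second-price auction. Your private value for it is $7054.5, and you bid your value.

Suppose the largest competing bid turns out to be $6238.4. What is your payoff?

Your bid $7054.5 exceeds the highest competing bid $6238.4, so you win.
In a second-price auction the winner pays the second-highest bid, $6238.4.
Payoff = value − price = $7054.5 − $6238.4 = $816.1.

$816.1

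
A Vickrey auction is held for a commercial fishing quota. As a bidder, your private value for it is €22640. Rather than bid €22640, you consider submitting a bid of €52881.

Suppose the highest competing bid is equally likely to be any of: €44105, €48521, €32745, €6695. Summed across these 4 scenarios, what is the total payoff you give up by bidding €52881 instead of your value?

The deviation costs you only when the competing bid falls strictly between €22640 and €52881; elsewhere both bids give the same outcome.
€44105: truthful payoff €0, deviation payoff −€21465 → loss €21465.
€48521: truthful payoff €0, deviation payoff −€25881 → loss €25881.
€32745: truthful payoff €0, deviation payoff −€10105 → loss €10105.
€6695: outcomes coincide → loss €0.
Total loss = €21465 + €25881 + €10105 = €57451.

€57451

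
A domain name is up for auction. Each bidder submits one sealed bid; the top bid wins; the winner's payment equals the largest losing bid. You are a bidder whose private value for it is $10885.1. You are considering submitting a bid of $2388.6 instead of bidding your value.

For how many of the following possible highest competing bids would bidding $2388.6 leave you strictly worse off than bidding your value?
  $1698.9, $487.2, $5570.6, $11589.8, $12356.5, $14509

The deviation hurts exactly when the highest competing bid lies strictly between $2388.6 and $10885.1 — underbidding then forfeits a profitable win.
$1698.9: below both → same outcome either way.
$487.2: below both → same outcome either way.
$5570.6: inside the interval → strictly worse (loss $5314.5).
$11589.8: above both → same outcome either way.
$12356.5: above both → same outcome either way.
$14509: above both → same outcome either way.
Count: 1.

1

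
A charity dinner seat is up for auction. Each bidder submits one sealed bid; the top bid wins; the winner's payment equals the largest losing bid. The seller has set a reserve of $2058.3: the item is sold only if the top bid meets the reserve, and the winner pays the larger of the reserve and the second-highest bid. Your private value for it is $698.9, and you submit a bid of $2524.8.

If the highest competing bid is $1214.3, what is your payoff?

Your bid $2524.8 is the highest and exceeds the reserve.
Price = max(second-highest bid, reserve) = max($1214.3, $2058.3) = $2058.3.
Payoff = $698.9 − $2058.3 = −$1359.4.

−$1359.4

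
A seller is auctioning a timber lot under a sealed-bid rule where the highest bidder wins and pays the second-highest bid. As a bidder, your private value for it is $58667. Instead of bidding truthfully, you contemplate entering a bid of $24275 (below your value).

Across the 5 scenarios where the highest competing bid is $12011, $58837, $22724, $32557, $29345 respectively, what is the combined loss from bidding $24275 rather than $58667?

$55432

The deviation costs you only when the competing bid falls strictly between $24275 and $58667; elsewhere both bids give the same outcome.
$12011: outcomes coincide → loss $0.
$58837: outcomes coincide → loss $0.
$22724: outcomes coincide → loss $0.
$32557: truthful payoff $26110, deviation payoff $0 → loss $26110.
$29345: truthful payoff $29322, deviation payoff $0 → loss $29322.
Total loss = $26110 + $29322 = $55432.
Truthful bidding weakly dominates here: raising your bid can only win items priced above your value, and lowering it can only forfeit items priced below.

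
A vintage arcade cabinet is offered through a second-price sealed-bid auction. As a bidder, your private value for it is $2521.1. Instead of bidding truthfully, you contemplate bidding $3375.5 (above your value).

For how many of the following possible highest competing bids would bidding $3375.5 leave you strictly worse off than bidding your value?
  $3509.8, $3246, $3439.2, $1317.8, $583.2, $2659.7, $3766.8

2

The deviation hurts exactly when the highest competing bid lies strictly between $2521.1 and $3375.5 — overbidding then wins at a price above your value.
$3509.8: above both → same outcome either way.
$3246: inside the interval → strictly worse (loss $724.9).
$3439.2: above both → same outcome either way.
$1317.8: below both → same outcome either way.
$583.2: below both → same outcome either way.
$2659.7: inside the interval → strictly worse (loss $138.6).
$3766.8: above both → same outcome either way.
Count: 2.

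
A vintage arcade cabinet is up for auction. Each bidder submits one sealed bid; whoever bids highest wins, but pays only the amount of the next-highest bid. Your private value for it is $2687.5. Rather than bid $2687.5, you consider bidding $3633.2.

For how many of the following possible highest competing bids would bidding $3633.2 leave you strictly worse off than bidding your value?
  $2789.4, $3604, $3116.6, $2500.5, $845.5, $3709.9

3

The deviation hurts exactly when the highest competing bid lies strictly between $2687.5 and $3633.2 — overbidding then wins at a price above your value.
$2789.4: inside the interval → strictly worse (loss $101.9).
$3604: inside the interval → strictly worse (loss $916.5).
$3116.6: inside the interval → strictly worse (loss $429.1).
$2500.5: below both → same outcome either way.
$845.5: below both → same outcome either way.
$3709.9: above both → same outcome either way.
Count: 3.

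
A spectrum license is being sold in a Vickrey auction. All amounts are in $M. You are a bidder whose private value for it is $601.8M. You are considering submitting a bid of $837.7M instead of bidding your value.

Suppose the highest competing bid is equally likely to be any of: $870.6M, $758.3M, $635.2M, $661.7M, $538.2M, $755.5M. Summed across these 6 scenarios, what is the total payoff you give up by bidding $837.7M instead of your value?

$403.5M

The deviation costs you only when the competing bid falls strictly between $601.8M and $837.7M; elsewhere both bids give the same outcome.
$870.6M: outcomes coincide → loss $0M.
$758.3M: truthful payoff $0M, deviation payoff −$156.5M → loss $156.5M.
$635.2M: truthful payoff $0M, deviation payoff −$33.4M → loss $33.4M.
$661.7M: truthful payoff $0M, deviation payoff −$59.9M → loss $59.9M.
$538.2M: outcomes coincide → loss $0M.
$755.5M: truthful payoff $0M, deviation payoff −$153.7M → loss $153.7M.
Total loss = $156.5M + $33.4M + $59.9M + $153.7M = $403.5M.
Truthful bidding weakly dominates here: raising your bid can only win items priced above your value, and lowering it can only forfeit items priced below.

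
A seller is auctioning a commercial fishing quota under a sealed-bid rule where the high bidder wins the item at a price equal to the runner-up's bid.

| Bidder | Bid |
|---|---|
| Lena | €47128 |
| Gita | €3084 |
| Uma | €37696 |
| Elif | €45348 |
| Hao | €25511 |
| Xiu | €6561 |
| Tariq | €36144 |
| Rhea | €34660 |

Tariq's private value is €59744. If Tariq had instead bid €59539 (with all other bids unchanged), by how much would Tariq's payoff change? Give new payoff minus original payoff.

The highest bid among the other bidders is €47128; Tariq's bid doesn't change that.
Original bid €36144: Tariq is not highest (top rival bid is €47128); payoff €0.
Alternative bid €59539: Tariq is highest, pays the top rival bid €47128; payoff €59744 − €47128 = €12616.
Change in payoff = €12616 − (€0) = €12616.

€12616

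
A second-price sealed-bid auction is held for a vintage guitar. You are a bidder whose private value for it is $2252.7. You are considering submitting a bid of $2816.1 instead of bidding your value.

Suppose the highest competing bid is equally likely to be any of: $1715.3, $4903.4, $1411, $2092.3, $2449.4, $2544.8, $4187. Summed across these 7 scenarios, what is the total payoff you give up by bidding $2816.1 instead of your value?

$488.8

The deviation costs you only when the competing bid falls strictly between $2252.7 and $2816.1; elsewhere both bids give the same outcome.
$1715.3: outcomes coincide → loss $0.
$4903.4: outcomes coincide → loss $0.
$1411: outcomes coincide → loss $0.
$2092.3: outcomes coincide → loss $0.
$2449.4: truthful payoff $0, deviation payoff −$196.7 → loss $196.7.
$2544.8: truthful payoff $0, deviation payoff −$292.1 → loss $292.1.
$4187: outcomes coincide → loss $0.
Total loss = $196.7 + $292.1 = $488.8.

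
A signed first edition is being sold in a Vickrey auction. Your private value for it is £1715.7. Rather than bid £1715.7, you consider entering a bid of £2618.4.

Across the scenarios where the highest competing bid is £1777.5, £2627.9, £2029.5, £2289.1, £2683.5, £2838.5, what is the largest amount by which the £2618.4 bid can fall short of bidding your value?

£1777.5: truthful gives £0, deviation gives −£61.8 → loss £61.8.
£2627.9: same outcome either way → loss £0.
£2029.5: truthful gives £0, deviation gives −£313.8 → loss £313.8.
£2289.1: truthful gives £0, deviation gives −£573.4 → loss £573.4.
£2683.5: same outcome either way → loss £0.
£2838.5: same outcome either way → loss £0.
Maximum loss: £573.4.

£573.4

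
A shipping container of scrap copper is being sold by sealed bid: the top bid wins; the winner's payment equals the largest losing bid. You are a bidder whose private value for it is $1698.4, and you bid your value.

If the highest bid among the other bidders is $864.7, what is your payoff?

Your bid $1698.4 exceeds the highest competing bid $864.7, so you win.
In a second-price auction the winner pays the second-highest bid, $864.7.
Payoff = value − price = $1698.4 − $864.7 = $833.7.

$833.7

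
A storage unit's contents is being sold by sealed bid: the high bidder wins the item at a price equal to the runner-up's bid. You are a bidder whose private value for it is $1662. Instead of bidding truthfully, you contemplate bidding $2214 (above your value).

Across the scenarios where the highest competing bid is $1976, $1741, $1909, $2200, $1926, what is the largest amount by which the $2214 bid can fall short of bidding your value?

$538

$1976: truthful gives $0, deviation gives −$314 → loss $314.
$1741: truthful gives $0, deviation gives −$79 → loss $79.
$1909: truthful gives $0, deviation gives −$247 → loss $247.
$2200: truthful gives $0, deviation gives −$538 → loss $538.
$1926: truthful gives $0, deviation gives −$264 → loss $264.
Maximum loss: $538.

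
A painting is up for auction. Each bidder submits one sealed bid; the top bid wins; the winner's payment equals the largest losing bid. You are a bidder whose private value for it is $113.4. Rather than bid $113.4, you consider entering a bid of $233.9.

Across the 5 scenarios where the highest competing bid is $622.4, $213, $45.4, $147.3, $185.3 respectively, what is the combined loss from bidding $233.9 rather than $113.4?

The deviation costs you only when the competing bid falls strictly between $113.4 and $233.9; elsewhere both bids give the same outcome.
$622.4: outcomes coincide → loss $0.
$213: truthful payoff $0, deviation payoff −$99.6 → loss $99.6.
$45.4: outcomes coincide → loss $0.
$147.3: truthful payoff $0, deviation payoff −$33.9 → loss $33.9.
$185.3: truthful payoff $0, deviation payoff −$71.9 → loss $71.9.
Total loss = $99.6 + $33.9 + $71.9 = $205.4.

$205.4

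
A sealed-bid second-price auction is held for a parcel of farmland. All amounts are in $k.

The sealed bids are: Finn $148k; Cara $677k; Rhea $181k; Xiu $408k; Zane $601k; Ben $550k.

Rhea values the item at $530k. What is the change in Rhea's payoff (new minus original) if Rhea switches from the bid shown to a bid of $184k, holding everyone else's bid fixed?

$0k

The highest bid among the other bidders is $677k; Rhea's bid doesn't change that.
Original bid $181k: Rhea is not highest (top rival bid is $677k); payoff $0k.
Alternative bid $184k: Rhea is not highest (top rival bid is $677k); payoff $0k.
Change in payoff = $0k − ($0k) = $0k.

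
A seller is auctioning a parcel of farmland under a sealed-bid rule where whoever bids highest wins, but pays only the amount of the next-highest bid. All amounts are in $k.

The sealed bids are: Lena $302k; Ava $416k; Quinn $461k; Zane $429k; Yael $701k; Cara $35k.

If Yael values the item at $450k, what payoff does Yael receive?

Highest bid: Yael at $701k, so Yael wins.
Second-highest bid: Quinn at $461k — that is the price the winner pays.
Yael's payoff = value − price = $450k − $461k = −$11k.

−$11k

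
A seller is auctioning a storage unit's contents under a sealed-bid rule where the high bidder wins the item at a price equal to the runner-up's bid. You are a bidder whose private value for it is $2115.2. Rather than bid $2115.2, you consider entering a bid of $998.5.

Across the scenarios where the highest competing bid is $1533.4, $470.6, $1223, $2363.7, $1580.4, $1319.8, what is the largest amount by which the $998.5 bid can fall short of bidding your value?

$1533.4: truthful gives $581.8, deviation gives $0 → loss $581.8.
$470.6: same outcome either way → loss $0.
$1223: truthful gives $892.2, deviation gives $0 → loss $892.2.
$2363.7: same outcome either way → loss $0.
$1580.4: truthful gives $534.8, deviation gives $0 → loss $534.8.
$1319.8: truthful gives $795.4, deviation gives $0 → loss $795.4.
Maximum loss: $892.2.

$892.2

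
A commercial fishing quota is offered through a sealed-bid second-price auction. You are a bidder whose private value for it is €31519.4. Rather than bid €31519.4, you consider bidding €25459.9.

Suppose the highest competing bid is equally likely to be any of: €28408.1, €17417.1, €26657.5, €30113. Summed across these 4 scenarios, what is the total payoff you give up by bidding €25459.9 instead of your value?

The deviation costs you only when the competing bid falls strictly between €25459.9 and €31519.4; elsewhere both bids give the same outcome.
€28408.1: truthful payoff €3111.3, deviation payoff €0 → loss €3111.3.
€17417.1: outcomes coincide → loss €0.
€26657.5: truthful payoff €4861.9, deviation payoff €0 → loss €4861.9.
€30113: truthful payoff €1406.4, deviation payoff €0 → loss €1406.4.
Total loss = €3111.3 + €4861.9 + €1406.4 = €9379.6.

€9379.6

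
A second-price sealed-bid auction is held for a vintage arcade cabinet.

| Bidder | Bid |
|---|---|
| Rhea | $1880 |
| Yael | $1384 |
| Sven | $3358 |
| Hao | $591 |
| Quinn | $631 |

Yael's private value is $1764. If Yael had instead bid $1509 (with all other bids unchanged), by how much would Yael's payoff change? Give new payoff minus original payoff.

The highest bid among the other bidders is $3358; Yael's bid doesn't change that.
Original bid $1384: Yael is not highest (top rival bid is $3358); payoff $0.
Alternative bid $1509: Yael is not highest (top rival bid is $3358); payoff $0.
Change in payoff = $0 − ($0) = $0.

$0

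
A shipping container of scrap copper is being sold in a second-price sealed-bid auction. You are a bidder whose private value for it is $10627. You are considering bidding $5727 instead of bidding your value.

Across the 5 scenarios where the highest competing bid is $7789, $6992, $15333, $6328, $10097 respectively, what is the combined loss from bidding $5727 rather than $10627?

The deviation costs you only when the competing bid falls strictly between $5727 and $10627; elsewhere both bids give the same outcome.
$7789: truthful payoff $2838, deviation payoff $0 → loss $2838.
$6992: truthful payoff $3635, deviation payoff $0 → loss $3635.
$15333: outcomes coincide → loss $0.
$6328: truthful payoff $4299, deviation payoff $0 → loss $4299.
$10097: truthful payoff $530, deviation payoff $0 → loss $530.
Total loss = $2838 + $3635 + $4299 + $530 = $11302.

$11302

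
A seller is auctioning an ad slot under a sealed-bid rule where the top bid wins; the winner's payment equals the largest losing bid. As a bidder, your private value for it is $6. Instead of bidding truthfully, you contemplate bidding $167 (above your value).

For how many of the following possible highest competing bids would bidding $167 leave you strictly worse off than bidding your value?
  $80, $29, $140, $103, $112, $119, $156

7

The deviation hurts exactly when the highest competing bid lies strictly between $6 and $167 — overbidding then wins at a price above your value.
$80: inside the interval → strictly worse (loss $74).
$29: inside the interval → strictly worse (loss $23).
$140: inside the interval → strictly worse (loss $134).
$103: inside the interval → strictly worse (loss $97).
$112: inside the interval → strictly worse (loss $106).
$119: inside the interval → strictly worse (loss $113).
$156: inside the interval → strictly worse (loss $150).
Count: 7.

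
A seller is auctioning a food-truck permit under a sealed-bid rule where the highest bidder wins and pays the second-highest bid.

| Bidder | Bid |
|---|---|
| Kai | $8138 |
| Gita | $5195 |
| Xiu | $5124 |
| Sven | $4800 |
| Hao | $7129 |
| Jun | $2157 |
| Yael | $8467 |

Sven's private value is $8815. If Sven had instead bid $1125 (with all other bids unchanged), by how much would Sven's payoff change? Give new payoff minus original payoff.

The highest bid among the other bidders is $8467; Sven's bid doesn't change that.
Original bid $4800: Sven is not highest (top rival bid is $8467); payoff $0.
Alternative bid $1125: Sven is not highest (top rival bid is $8467); payoff $0.
Change in payoff = $0 − ($0) = $0.

$0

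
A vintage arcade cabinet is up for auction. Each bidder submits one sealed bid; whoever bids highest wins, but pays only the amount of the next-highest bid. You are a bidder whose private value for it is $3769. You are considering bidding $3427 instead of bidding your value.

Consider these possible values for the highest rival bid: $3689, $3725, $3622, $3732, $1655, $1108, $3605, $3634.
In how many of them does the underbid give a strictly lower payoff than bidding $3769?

The deviation hurts exactly when the highest competing bid lies strictly between $3427 and $3769 — underbidding then forfeits a profitable win.
$3689: inside the interval → strictly worse (loss $80).
$3725: inside the interval → strictly worse (loss $44).
$3622: inside the interval → strictly worse (loss $147).
$3732: inside the interval → strictly worse (loss $37).
$1655: below both → same outcome either way.
$1108: below both → same outcome either way.
$3605: inside the interval → strictly worse (loss $164).
$3634: inside the interval → strictly worse (loss $135).
Count: 6.

6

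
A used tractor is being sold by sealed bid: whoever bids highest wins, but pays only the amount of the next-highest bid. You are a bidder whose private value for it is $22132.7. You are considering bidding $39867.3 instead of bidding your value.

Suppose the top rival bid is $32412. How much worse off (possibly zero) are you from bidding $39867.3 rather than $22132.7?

Bidding your value $22132.7: you lose (since $22132.7 < $32412). Payoff $0.
Bidding $39867.3: you win and pay $32412. Payoff $22132.7 − $32412 = −$10279.3.
The competing bid $32412 lies between your value and your inflated bid, so overbidding wins an item priced above your value.
Loss from deviating = $0 − (−$10279.3) = $10279.3.
Truthful bidding weakly dominates here: raising your bid can only win items priced above your value, and lowering it can only forfeit items priced below.

$10279.3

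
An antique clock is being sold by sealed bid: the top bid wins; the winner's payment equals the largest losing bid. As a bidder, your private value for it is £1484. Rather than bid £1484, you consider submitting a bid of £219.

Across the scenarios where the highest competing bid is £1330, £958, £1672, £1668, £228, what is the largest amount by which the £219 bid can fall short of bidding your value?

£1330: truthful gives £154, deviation gives £0 → loss £154.
£958: truthful gives £526, deviation gives £0 → loss £526.
£1672: same outcome either way → loss £0.
£1668: same outcome either way → loss £0.
£228: truthful gives £1256, deviation gives £0 → loss £1256.
Maximum loss: £1256.

£1256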